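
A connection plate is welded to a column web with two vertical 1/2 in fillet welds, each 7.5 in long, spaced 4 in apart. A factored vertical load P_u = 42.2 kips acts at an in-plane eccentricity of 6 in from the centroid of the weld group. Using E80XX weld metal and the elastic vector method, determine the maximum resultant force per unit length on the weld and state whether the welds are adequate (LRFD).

E80XX → F_EXX = 80 ksi.
Total weld length L_w = 15 in. Treat welds as unit-width lines.
Polar moment about centroid: J = 2[d³/12 + d(b/2)²] = 2[7.5³/12 + 7.5×2²] = 130.3 in³.
Direct shear f_v = P/L_w = 42.2 / 15 = 2.813 kip/in (vertical).
Torsion M = P·e = 42.2 × 6 = 253.2 kip·in.
Critical point at (x, y) = (2, 3.75) from centroid. f_tx = M·y/J = 7.286 kip/in; f_ty = M·x/J = 3.886 kip/in.
Resultant f_max = √[f_tx² + (f_v + f_ty)²] = √[7.286² + (2.813 + 3.886)²] = 9.898 kip/in.
Capacity per unit length: φr_n = 0.75 × 0.6 × 80 × (0.707 × 0.5) = 12.73 kip/in.
9.898 ≤ 12.73 → adequate.

f_max ≈ 9.9 kip/in; adequate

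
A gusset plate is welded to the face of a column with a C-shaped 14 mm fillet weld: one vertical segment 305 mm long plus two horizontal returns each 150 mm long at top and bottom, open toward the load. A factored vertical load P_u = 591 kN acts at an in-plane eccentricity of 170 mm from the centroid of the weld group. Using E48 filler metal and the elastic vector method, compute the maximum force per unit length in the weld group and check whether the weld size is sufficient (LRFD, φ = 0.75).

f_max ≈ 2480 N/mm; NOT adequate

E48XX → F_EXX = 480 MPa.
Total weld length L_w = 605 mm. Treat welds as unit-width lines.
Centroid: x̄ = 2×150×75 / 605 = 37.19 mm from the vertical weld.
Polar moment about centroid: J = I_x + I_y = [305³/12 + 2×150×152.5²] + [305×37.19² + 2(150³/12 + 150×37.81²)] = 10750000 mm³.
Direct shear f_v = P/L_w = 591×10³ / 605 = 976.9 N/mm (vertical).
Torsion M = P·e = 591×10³ × 170 = 100470000 N·mm.
Critical point at (x, y) = (112.8, 152.5) from centroid. f_tx = M·y/J = 1425 N/mm; f_ty = M·x/J = 1054 N/mm.
Resultant f_max = √[f_tx² + (f_v + f_ty)²] = √[1425² + (976.9 + 1054)²] = 2481 N/mm.
Capacity per unit length: φr_n = 0.75 × 0.6 × 480 × (0.707 × 14) = 2138 N/mm.
2481 > 2138 → NOT adequate.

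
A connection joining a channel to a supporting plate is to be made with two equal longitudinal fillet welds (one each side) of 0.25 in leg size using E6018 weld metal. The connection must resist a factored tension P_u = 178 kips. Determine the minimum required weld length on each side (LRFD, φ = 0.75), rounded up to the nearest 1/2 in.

L = 19 in on each side

E60XX → F_EXX = 60 ksi.
Throat t_e = 0.707 × 0.25 = 0.1767 in.
φr_n = 0.75 × 0.6 × 60 × 0.1767 = 4.772 kips/in.
L_req = P_u / φr_n = 178 / 4.772 = 37.3 in total.
Per side: 37.3 / 2 = 18.65 in.
Round up → use L = 19 in on each side.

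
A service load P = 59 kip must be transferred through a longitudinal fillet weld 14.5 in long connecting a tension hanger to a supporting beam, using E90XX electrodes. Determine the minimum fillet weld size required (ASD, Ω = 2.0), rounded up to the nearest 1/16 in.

w = 1/4 in

E90XX → F_EXX = 90 ksi.
Total weld length L = 14.5 in.
Required throat t_e = P × Ω / (0.6 F_EXX × L) = 59 × 2.0 / (0.6 × 90 × 14.5) = 0.1507 in.
Required leg w = t_e / 0.707 = 0.2132 in → use 1/4 in.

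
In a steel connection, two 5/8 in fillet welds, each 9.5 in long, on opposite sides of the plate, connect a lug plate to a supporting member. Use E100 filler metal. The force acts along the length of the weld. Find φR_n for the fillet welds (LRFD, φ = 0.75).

φR_n ≈ 378 kips

E100XX → F_EXX = 100 ksi.
Effective throat t_e = 0.707 × 0.625 = 0.4419 in.
Total length L = 19 in; A_we = 0.4419 × 19 = 8.396 in².
F_nw = 0.6 F_EXX = 0.6 × 100 = 60 ksi.
φR_n = 0.75 × 60 × 8.396 = 377.8 kips.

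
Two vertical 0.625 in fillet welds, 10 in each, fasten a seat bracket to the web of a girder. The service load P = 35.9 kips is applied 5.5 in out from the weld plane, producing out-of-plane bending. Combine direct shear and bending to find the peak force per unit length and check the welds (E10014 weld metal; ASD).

E100XX → F_EXX = 100 ksi.
L_w = 2 × 10 = 20 in; section modulus (unit throat) S = 2 × L²/6 = 33.33 in².
Direct shear f_v = P/L_w = 35.9/20 = 1.795 kip/in.
Moment M = P × e = 35.9 × 5.5 = 197.45 kip·in; bending f_b = M/S = 5.923 kip/in.
f_max = √(f_v² + f_b²) = √(1.795² + 5.923²) = 6.189 kip/in.
r_n/Ω = (1/2.0) × 0.6 × 100 × (0.707 × 0.625) = 13.26 kip/in → adequate.

f_max ≈ 6.19 kip/in; adequate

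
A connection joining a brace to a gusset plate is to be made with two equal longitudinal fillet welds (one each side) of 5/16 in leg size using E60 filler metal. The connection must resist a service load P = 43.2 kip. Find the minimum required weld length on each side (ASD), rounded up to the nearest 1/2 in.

L = 5.5 in on each side

E60XX → F_EXX = 60 ksi.
Throat t_e = 0.707 × 0.3125 = 0.2209 in.
r_n/Ω = (0.6 × 60 × 0.2209) / 2.0 = 3.977 kip/in.
L_req = P / (r_n/Ω) = 43.2 / 3.977 = 10.86 in total.
Per side: 10.86 / 2 = 5.431 in.
Round up → use L = 5.5 in on each side.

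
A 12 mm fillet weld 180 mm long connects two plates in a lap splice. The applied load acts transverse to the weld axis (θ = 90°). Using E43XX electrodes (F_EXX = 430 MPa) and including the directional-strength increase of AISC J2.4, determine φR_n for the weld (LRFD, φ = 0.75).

φR_n ≈ 443 kN

t_e = 0.707 × 12 = 8.484 mm; A_we = 8.484 × 180 = 1527 mm².
Directional factor: 1.0 + 0.5 sin^1.5(90°) = 1.5.
F_nw = 0.6 × 430 × 1.5 = 387 MPa.
φR_n = 0.75 × 387 × 1527 × 10⁻³ = 443.2 kN.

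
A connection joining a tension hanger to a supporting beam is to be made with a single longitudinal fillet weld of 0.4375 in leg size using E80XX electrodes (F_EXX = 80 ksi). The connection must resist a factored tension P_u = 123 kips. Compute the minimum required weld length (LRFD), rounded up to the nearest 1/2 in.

Throat t_e = 0.707 × 0.4375 = 0.3093 in.
φr_n = 0.75 × 0.6 × 80 × 0.3093 = 11.14 kips/in.
L_req = P_u / φr_n = 123 / 11.14 = 11.05 in total.
Round up → use L = 11.5 in.

L = 11.5 in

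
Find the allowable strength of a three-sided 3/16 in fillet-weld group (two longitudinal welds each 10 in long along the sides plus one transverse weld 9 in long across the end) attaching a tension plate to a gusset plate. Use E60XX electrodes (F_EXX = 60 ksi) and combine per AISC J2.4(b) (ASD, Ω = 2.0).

R_n/Ω ≈ 72.8 kips

t_e = 0.707 × 0.1875 = 0.1326 in.
R_nwl = 0.6 × 60 × 0.1326 × 20 = 95.44 kips (longitudinal, 2 welds).
R_nwt = 0.6 × 60 × 0.1326 × 9 = 42.95 kips (transverse, base value).
(i) R_nwl + R_nwt = 138.4 kips; (ii) 0.85 R_nwl + 1.5 R_nwt = 145.6 kips.
R_n = max = 145.6 kips [governs: (ii)]; R_n/Ω = 72.78 kips.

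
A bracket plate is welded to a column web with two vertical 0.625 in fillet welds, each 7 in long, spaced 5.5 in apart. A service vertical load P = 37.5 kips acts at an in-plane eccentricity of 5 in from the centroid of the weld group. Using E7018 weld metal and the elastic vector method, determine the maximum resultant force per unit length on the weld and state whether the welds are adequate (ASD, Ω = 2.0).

E70XX → F_EXX = 70 ksi.
Total weld length L_w = 14 in. Treat welds as unit-width lines.
Polar moment about centroid: J = 2[d³/12 + d(b/2)²] = 2[7³/12 + 7×2.75²] = 163 in³.
Direct shear f_v = P/L_w = 37.5 / 14 = 2.679 kip/in (vertical).
Torsion M = P·e = 37.5 × 5 = 187.5 kip·in.
Critical point at (x, y) = (2.75, 3.5) from centroid. f_tx = M·y/J = 4.025 kip/in; f_ty = M·x/J = 3.163 kip/in.
Resultant f_max = √[f_tx² + (f_v + f_ty)²] = √[4.025² + (2.679 + 3.163)²] = 7.094 kip/in.
Capacity per unit length: r_n/Ω = (1/2.0) × 0.6 × 70 × (0.707 × 0.625) = 9.279 kip/in.
7.094 ≤ 9.279 → adequate.

f_max ≈ 7.09 kip/in; adequate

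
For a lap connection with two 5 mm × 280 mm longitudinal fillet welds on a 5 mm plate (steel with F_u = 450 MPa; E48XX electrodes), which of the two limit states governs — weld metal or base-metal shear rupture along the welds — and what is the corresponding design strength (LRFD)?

E48XX → F_EXX = 480 MPa.
t_e = 0.707 × 5 = 3.535 mm; L = 560 mm.
Weld metal: φR_n = 0.75 × 0.6 × 480 × 3.535 × 560 × 10⁻³ = 427.6 kN.
Base metal (shear rupture): φR_n = 0.75 × 0.6 × 450 × 5 × 560 × 10⁻³ = 567 kN.
Governing: weld metal.

φR_n ≈ 428 kN (weld metal governs)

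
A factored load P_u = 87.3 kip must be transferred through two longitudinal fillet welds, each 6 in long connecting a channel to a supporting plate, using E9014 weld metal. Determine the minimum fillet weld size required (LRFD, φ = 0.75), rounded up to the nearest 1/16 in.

w = 5/16 in

E90XX → F_EXX = 90 ksi.
Total weld length L = 12 in.
Required throat t_e = P_u / (φ × 0.6 F_EXX × L) = 87.3 / (0.75 × 0.6 × 90 × 12) = 0.1796 in.
Required leg w = t_e / 0.707 = 0.2541 in → use 5/16 in.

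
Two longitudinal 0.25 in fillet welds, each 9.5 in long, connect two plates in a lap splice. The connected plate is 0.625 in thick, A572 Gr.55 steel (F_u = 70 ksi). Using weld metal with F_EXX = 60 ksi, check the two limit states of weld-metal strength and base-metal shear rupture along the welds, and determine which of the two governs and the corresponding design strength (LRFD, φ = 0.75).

t_e = 0.707 × 0.25 = 0.1767 in; L = 19 in.
Weld metal: φR_n = 0.75 × 0.6 × 60 × 0.1767 × 19 = 90.67 kips.
Base metal (shear rupture): φR_n = 0.75 × 0.6 × 70 × 0.625 × 19 = 374.1 kips.
Governing: weld metal.

φR_n ≈ 90.7 kips (weld metal governs)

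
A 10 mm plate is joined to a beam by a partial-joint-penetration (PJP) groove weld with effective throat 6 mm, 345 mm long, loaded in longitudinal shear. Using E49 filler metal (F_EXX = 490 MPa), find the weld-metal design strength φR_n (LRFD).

Effective throat (given) t_e = 6 mm.
A_we = 6 × 345 = 2070 mm².
F_nw = 0.6 F_EXX = 294 MPa.
φR_n = 0.75 × 294 × 2070 × 10⁻³ = 456.4 kN.

φR_n ≈ 456 kN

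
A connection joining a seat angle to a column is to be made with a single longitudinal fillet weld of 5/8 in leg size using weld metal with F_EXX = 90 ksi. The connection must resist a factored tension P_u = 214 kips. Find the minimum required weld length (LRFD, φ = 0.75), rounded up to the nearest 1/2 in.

Throat t_e = 0.707 × 0.625 = 0.4419 in.
φr_n = 0.75 × 0.6 × 90 × 0.4419 = 17.9 kips/in.
L_req = P_u / φr_n = 214 / 17.9 = 11.96 in total.
Round up → use L = 12 in.

L = 12 in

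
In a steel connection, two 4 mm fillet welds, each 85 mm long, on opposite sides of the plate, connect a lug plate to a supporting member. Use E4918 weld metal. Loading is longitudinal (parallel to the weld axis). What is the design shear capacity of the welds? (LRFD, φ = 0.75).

E49XX → F_EXX = 490 MPa.
Effective throat t_e = 0.707 × 4 = 2.828 mm.
Total length L = 170 mm; A_we = 2.828 × 170 = 480.8 mm².
F_nw = 0.6 F_EXX = 0.6 × 490 = 294 MPa.
φR_n = 0.75 × 294 × 480.8 × 10⁻³ = 106 kN.

φR_n ≈ 106 kN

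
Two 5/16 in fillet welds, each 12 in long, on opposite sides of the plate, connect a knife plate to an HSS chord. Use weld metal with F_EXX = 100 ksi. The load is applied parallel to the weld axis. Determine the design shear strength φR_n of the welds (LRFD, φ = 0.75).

Effective throat t_e = 0.707 × 0.3125 = 0.2209 in.
Total length L = 24 in; A_we = 0.2209 × 24 = 5.302 in².
F_nw = 0.6 F_EXX = 0.6 × 100 = 60 ksi.
φR_n = 0.75 × 60 × 5.302 = 238.6 kip.

φR_n ≈ 239 kip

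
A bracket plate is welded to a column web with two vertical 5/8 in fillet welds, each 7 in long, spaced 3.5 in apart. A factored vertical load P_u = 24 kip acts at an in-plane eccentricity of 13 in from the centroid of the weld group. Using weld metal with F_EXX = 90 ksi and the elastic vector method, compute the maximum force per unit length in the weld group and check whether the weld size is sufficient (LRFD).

Total weld length L_w = 14 in. Treat welds as unit-width lines.
Polar moment about centroid: J = 2[d³/12 + d(b/2)²] = 2[7³/12 + 7×1.75²] = 100 in³.
Direct shear f_v = P/L_w = 24 / 14 = 1.714 kip/in (vertical).
Torsion M = P·e = 24 × 13 = 312 kip·in.
Critical point at (x, y) = (1.75, 3.5) from centroid. f_tx = M·y/J = 10.92 kip/in; f_ty = M·x/J = 5.458 kip/in.
Resultant f_max = √[f_tx² + (f_v + f_ty)²] = √[10.92² + (1.714 + 5.458)²] = 13.06 kip/in.
Capacity per unit length: φr_n = 0.75 × 0.6 × 90 × (0.707 × 0.625) = 17.9 kip/in.
13.06 ≤ 17.9 → adequate.

f_max ≈ 13.1 kip/in; adequate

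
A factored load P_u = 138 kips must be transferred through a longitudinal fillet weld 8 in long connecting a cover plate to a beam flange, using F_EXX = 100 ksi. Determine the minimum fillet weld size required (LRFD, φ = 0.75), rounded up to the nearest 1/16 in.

w = 9/16 in

Total weld length L = 8 in.
Required throat t_e = P_u / (φ × 0.6 F_EXX × L) = 138 / (0.75 × 0.6 × 100 × 8) = 0.3833 in.
Required leg w = t_e / 0.707 = 0.5422 in → use 9/16 in.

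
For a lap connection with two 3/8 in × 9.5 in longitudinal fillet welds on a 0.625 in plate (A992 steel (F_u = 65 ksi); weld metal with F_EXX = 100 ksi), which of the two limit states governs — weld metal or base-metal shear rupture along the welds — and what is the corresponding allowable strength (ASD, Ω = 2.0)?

t_e = 0.707 × 0.375 = 0.2651 in; L = 19 in.
Weld metal: R_n/Ω = (1/2.0) × 0.6 × 100 × 0.2651 × 19 = 151.1 kips.
Base metal (shear rupture): R_n/Ω = (1/2.0) × 0.6 × 65 × 0.625 × 19 = 231.6 kips.
Governing: weld metal.

R_n/Ω ≈ 151 kips (weld metal governs)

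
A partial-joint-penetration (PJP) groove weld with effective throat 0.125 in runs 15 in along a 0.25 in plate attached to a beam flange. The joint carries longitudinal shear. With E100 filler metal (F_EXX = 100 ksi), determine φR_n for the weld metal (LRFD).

Effective throat (given) t_e = 0.125 in.
A_we = 0.125 × 15 = 1.875 in².
F_nw = 0.6 F_EXX = 60 ksi.
φR_n = 0.75 × 60 × 1.875 = 84.38 kips.

φR_n ≈ 84.4 kips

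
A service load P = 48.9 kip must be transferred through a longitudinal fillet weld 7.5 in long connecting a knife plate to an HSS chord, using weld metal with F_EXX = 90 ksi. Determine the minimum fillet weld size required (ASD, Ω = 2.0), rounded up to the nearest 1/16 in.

w = 3/8 in

Total weld length L = 7.5 in.
Required throat t_e = P × Ω / (0.6 F_EXX × L) = 48.9 × 2.0 / (0.6 × 90 × 7.5) = 0.2415 in.
Required leg w = t_e / 0.707 = 0.3416 in → use 3/8 in.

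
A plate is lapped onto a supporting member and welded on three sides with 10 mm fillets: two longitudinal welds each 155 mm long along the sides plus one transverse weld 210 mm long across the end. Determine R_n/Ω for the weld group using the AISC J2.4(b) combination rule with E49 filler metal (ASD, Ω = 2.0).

E49XX → F_EXX = 490 MPa.
t_e = 0.707 × 10 = 7.07 mm.
R_nwl = 0.6 × 490 × 7.07 × 310 × 10⁻³ = 644.4 kN (longitudinal, 2 welds).
R_nwt = 0.6 × 490 × 7.07 × 210 × 10⁻³ = 436.5 kN (transverse, base value).
(i) R_nwl + R_nwt = 1081 kN; (ii) 0.85 R_nwl + 1.5 R_nwt = 1202 kN.
R_n = max = 1202 kN [governs: (ii)]; R_n/Ω = 601.2 kN.

R_n/Ω ≈ 601 kN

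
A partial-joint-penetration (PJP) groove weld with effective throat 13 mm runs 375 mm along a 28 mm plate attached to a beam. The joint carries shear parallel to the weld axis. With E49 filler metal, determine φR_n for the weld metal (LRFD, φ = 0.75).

E49XX → F_EXX = 490 MPa.
Effective throat (given) t_e = 13 mm.
A_we = 13 × 375 = 4875 mm².
F_nw = 0.6 F_EXX = 294 MPa.
φR_n = 0.75 × 294 × 4875 × 10⁻³ = 1075 kN.

φR_n ≈ 1070 kN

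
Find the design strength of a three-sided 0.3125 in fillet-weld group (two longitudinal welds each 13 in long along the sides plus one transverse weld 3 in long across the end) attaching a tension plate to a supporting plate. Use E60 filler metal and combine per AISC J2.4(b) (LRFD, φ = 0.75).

E60XX → F_EXX = 60 ksi.
t_e = 0.707 × 0.3125 = 0.2209 in.
R_nwl = 0.6 × 60 × 0.2209 × 26 = 206.8 kip (longitudinal, 2 welds).
R_nwt = 0.6 × 60 × 0.2209 × 3 = 23.86 kip (transverse, base value).
(i) R_nwl + R_nwt = 230.7 kip; (ii) 0.85 R_nwl + 1.5 R_nwt = 211.6 kip.
R_n = max = 230.7 kip [governs: (i)]; φR_n = 173 kip.

φR_n ≈ 173 kip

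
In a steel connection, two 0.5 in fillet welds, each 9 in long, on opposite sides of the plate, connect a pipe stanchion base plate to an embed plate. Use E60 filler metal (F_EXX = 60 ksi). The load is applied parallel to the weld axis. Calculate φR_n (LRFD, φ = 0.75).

Effective throat t_e = 0.707 × 0.5 = 0.3535 in.
Total length L = 18 in; A_we = 0.3535 × 18 = 6.363 in².
F_nw = 0.6 F_EXX = 0.6 × 60 = 36 ksi.
φR_n = 0.75 × 36 × 6.363 = 171.8 kips.

φR_n ≈ 172 kips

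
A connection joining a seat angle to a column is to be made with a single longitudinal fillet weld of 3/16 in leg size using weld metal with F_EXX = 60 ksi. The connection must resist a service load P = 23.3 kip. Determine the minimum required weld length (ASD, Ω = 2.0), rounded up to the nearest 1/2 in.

Throat t_e = 0.707 × 0.1875 = 0.1326 in.
r_n/Ω = (0.6 × 60 × 0.1326) / 2.0 = 2.386 kip/in.
L_req = P / (r_n/Ω) = 23.3 / 2.386 = 9.765 in total.
Round up → use L = 10 in.

L = 10 in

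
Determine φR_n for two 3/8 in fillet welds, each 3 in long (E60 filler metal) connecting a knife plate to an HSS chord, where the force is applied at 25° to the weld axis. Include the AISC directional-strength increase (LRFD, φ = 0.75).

φR_n ≈ 48.9 kip

E60XX → F_EXX = 60 ksi.
t_e = 0.707 × 0.375 = 0.2651 in; A_we = 0.2651 × 6 = 1.591 in².
Directional factor: 1.0 + 0.5 sin^1.5(25°) = 1.137.
F_nw = 0.6 × 60 × 1.137 = 40.95 ksi.
φR_n = 0.75 × 40.95 × 1.591 = 48.85 kip.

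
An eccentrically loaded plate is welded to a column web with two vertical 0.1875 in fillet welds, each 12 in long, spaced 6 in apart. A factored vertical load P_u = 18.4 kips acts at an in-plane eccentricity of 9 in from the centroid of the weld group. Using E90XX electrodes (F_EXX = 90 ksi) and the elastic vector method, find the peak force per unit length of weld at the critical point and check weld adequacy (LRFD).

Total weld length L_w = 24 in. Treat welds as unit-width lines.
Polar moment about centroid: J = 2[d³/12 + d(b/2)²] = 2[12³/12 + 12×3²] = 504 in³.
Direct shear f_v = P/L_w = 18.4 / 24 = 0.7667 kip/in (vertical).
Torsion M = P·e = 18.4 × 9 = 165.6 kip·in.
Critical point at (x, y) = (3, 6) from centroid. f_tx = M·y/J = 1.971 kip/in; f_ty = M·x/J = 0.9857 kip/in.
Resultant f_max = √[f_tx² + (f_v + f_ty)²] = √[1.971² + (0.7667 + 0.9857)²] = 2.638 kip/in.
Capacity per unit length: φr_n = 0.75 × 0.6 × 90 × (0.707 × 0.1875) = 5.369 kip/in.
2.638 ≤ 5.369 → adequate.

f_max ≈ 2.64 kip/in; adequate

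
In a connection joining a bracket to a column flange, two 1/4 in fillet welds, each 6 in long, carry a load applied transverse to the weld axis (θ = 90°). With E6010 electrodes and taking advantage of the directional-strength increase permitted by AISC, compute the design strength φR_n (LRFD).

φR_n ≈ 85.9 kips

E60XX → F_EXX = 60 ksi.
t_e = 0.707 × 0.25 = 0.1767 in; A_we = 0.1767 × 12 = 2.121 in².
Directional factor: 1.0 + 0.5 sin^1.5(90°) = 1.5.
F_nw = 0.6 × 60 × 1.5 = 54 ksi.
φR_n = 0.75 × 54 × 2.121 = 85.9 kips.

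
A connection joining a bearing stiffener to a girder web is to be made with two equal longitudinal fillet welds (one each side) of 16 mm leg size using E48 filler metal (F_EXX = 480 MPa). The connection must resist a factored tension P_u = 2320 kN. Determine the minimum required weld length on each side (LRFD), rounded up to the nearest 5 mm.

L = 475 mm on each side

Throat t_e = 0.707 × 16 = 11.31 mm.
φr_n = 0.75 × 0.6 × 480 × 11.31 × 10⁻³ = 2.443 kN/mm.
L_req = P_u / φr_n = 2320 / 2.443 = 949.5 mm total.
Per side: 949.5 / 2 = 474.7 mm.
Round up → use L = 475 mm on each side.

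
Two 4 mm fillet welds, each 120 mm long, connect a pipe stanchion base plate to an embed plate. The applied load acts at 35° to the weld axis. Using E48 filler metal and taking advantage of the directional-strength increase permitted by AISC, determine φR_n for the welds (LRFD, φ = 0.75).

E48XX → F_EXX = 480 MPa.
t_e = 0.707 × 4 = 2.828 mm; A_we = 2.828 × 240 = 678.7 mm².
Directional factor: 1.0 + 0.5 sin^1.5(35°) = 1.217.
F_nw = 0.6 × 480 × 1.217 = 350.6 MPa.
φR_n = 0.75 × 350.6 × 678.7 × 10⁻³ = 178.4 kN.

φR_n ≈ 178 kN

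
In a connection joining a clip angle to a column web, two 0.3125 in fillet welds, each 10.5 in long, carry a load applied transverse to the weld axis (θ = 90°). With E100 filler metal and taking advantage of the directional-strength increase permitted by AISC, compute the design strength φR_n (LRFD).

φR_n ≈ 313 kip

E100XX → F_EXX = 100 ksi.
t_e = 0.707 × 0.3125 = 0.2209 in; A_we = 0.2209 × 21 = 4.64 in².
Directional factor: 1.0 + 0.5 sin^1.5(90°) = 1.5.
F_nw = 0.6 × 100 × 1.5 = 90 ksi.
φR_n = 0.75 × 90 × 4.64 = 313.2 kip.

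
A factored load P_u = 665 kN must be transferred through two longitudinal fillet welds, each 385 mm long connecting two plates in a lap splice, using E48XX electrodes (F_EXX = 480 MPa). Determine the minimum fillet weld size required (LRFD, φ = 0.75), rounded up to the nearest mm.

Total weld length L = 770 mm.
Required throat t_e = P_u / (φ × 0.6 F_EXX × L) = 665 / (0.75 × 0.6 × 480 × 770 × 10⁻³) = 3.998 mm.
Required leg w = t_e / 0.707 = 5.655 mm → use 6 mm.

w = 6 mm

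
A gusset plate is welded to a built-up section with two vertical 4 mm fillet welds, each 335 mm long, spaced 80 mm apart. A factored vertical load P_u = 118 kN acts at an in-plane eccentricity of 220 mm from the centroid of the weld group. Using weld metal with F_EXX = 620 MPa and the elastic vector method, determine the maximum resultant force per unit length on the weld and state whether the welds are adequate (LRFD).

f_max ≈ 672 N/mm; adequate

Total weld length L_w = 670 mm. Treat welds as unit-width lines.
Polar moment about centroid: J = 2[d³/12 + d(b/2)²] = 2[335³/12 + 335×40²] = 7338000 mm³.
Direct shear f_v = P/L_w = 118×10³ / 670 = 176.1 N/mm (vertical).
Torsion M = P·e = 118×10³ × 220 = 25960000 N·mm.
Critical point at (x, y) = (40, 167.5) from centroid. f_tx = M·y/J = 592.6 N/mm; f_ty = M·x/J = 141.5 N/mm.
Resultant f_max = √[f_tx² + (f_v + f_ty)²] = √[592.6² + (176.1 + 141.5)²] = 672.3 N/mm.
Capacity per unit length: φr_n = 0.75 × 0.6 × 620 × (0.707 × 4) = 789 N/mm.
672.3 ≤ 789 → adequate.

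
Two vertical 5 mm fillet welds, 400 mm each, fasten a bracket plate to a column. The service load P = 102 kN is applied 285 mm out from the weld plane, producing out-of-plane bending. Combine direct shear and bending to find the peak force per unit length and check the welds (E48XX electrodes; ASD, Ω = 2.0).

f_max ≈ 560 N/mm; NOT adequate

E48XX → F_EXX = 480 MPa.
L_w = 2 × 400 = 800 mm; section modulus (unit throat) S = 2 × L²/6 = 53330 mm².
Direct shear f_v = P/L_w = 102×10³/800 = 127.5 N/mm.
Moment M = P × e = 102×10³ × 285 = 29070000 N·mm; bending f_b = M/S = 545.1 N/mm.
f_max = √(f_v² + f_b²) = √(127.5² + 545.1²) = 559.8 N/mm.
r_n/Ω = (1/2.0) × 0.6 × 480 × (0.707 × 5) = 509 N/mm → NOT adequate.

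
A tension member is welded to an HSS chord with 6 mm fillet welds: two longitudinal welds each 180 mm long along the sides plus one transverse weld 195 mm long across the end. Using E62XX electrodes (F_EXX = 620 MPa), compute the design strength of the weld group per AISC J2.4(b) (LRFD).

t_e = 0.707 × 6 = 4.242 mm.
R_nwl = 0.6 × 620 × 4.242 × 360 × 10⁻³ = 568.1 kN (longitudinal, 2 welds).
R_nwt = 0.6 × 620 × 4.242 × 195 × 10⁻³ = 307.7 kN (transverse, base value).
(i) R_nwl + R_nwt = 875.8 kN; (ii) 0.85 R_nwl + 1.5 R_nwt = 944.4 kN.
R_n = max = 944.4 kN [governs: (ii)]; φR_n = 708.3 kN.

φR_n ≈ 708 kN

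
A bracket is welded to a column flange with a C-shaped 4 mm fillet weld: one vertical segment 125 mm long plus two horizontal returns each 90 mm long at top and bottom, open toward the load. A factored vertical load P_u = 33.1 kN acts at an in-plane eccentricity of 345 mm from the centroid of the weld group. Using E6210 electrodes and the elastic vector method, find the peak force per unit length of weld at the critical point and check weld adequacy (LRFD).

E62XX → F_EXX = 620 MPa.
Total weld length L_w = 305 mm. Treat welds as unit-width lines.
Centroid: x̄ = 2×90×45 / 305 = 26.56 mm from the vertical weld.
Polar moment about centroid: J = I_x + I_y = [125³/12 + 2×90×62.5²] + [125×26.56² + 2(90³/12 + 90×18.44²)] = 1137000 mm³.
Direct shear f_v = P/L_w = 33.1×10³ / 305 = 108.5 N/mm (vertical).
Torsion M = P·e = 33.1×10³ × 345 = 11420000 N·mm.
Critical point at (x, y) = (63.44, 62.5) from centroid. f_tx = M·y/J = 627.8 N/mm; f_ty = M·x/J = 637.3 N/mm.
Resultant f_max = √[f_tx² + (f_v + f_ty)²] = √[627.8² + (108.5 + 637.3)²] = 974.9 N/mm.
Capacity per unit length: φr_n = 0.75 × 0.6 × 620 × (0.707 × 4) = 789 N/mm.
974.9 > 789 → NOT adequate.

f_max ≈ 975 N/mm; NOT adequate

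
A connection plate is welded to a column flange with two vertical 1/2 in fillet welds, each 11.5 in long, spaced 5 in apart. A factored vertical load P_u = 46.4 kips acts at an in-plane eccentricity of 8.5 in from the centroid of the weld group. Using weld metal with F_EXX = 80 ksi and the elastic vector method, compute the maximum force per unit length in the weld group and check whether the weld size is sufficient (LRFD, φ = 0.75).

Total weld length L_w = 23 in. Treat welds as unit-width lines.
Polar moment about centroid: J = 2[d³/12 + d(b/2)²] = 2[11.5³/12 + 11.5×2.5²] = 397.2 in³.
Direct shear f_v = P/L_w = 46.4 / 23 = 2.017 kip/in (vertical).
Torsion M = P·e = 46.4 × 8.5 = 394.4 kip·in.
Critical point at (x, y) = (2.5, 5.75) from centroid. f_tx = M·y/J = 5.709 kip/in; f_ty = M·x/J = 2.482 kip/in.
Resultant f_max = √[f_tx² + (f_v + f_ty)²] = √[5.709² + (2.017 + 2.482)²] = 7.269 kip/in.
Capacity per unit length: φr_n = 0.75 × 0.6 × 80 × (0.707 × 0.5) = 12.73 kip/in.
7.269 ≤ 12.73 → adequate.

f_max ≈ 7.27 kip/in; adequate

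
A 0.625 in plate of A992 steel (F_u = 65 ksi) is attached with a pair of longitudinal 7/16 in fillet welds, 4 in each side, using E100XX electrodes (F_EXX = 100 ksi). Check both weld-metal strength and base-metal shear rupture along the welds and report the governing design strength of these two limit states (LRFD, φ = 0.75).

φR_n ≈ 111 kips (weld metal governs)

t_e = 0.707 × 0.4375 = 0.3093 in; L = 8 in.
Weld metal: φR_n = 0.75 × 0.6 × 100 × 0.3093 × 8 = 111.4 kips.
Base metal (shear rupture): φR_n = 0.75 × 0.6 × 65 × 0.625 × 8 = 146.2 kips.
Governing: weld metal.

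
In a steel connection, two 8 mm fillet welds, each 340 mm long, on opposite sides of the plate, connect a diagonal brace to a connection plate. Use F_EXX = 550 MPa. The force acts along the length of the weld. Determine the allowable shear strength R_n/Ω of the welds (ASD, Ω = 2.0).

Effective throat t_e = 0.707 × 8 = 5.656 mm.
Total length L = 680 mm; A_we = 5.656 × 680 = 3846 mm².
F_nw = 0.6 F_EXX = 0.6 × 550 = 330 MPa.
R_n = 330 × 3846 × 10⁻³ = 1269 kN; R_n/Ω = 1269/2.0 = 634.6 kN.

R_n/Ω ≈ 635 kN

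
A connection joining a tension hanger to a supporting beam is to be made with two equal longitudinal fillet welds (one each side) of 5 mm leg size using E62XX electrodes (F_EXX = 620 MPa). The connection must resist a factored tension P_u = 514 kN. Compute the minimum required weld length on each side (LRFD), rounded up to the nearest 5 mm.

Throat t_e = 0.707 × 5 = 3.535 mm.
φr_n = 0.75 × 0.6 × 620 × 3.535 × 10⁻³ = 0.9863 kN/mm.
L_req = P_u / φr_n = 514 / 0.9863 = 521.2 mm total.
Per side: 521.2 / 2 = 260.6 mm.
Round up → use L = 265 mm on each side.

L = 265 mm on each side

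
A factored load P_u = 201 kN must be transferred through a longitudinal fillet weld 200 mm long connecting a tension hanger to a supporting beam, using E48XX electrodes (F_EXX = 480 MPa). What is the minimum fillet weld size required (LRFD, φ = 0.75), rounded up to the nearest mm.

w = 7 mm

Total weld length L = 200 mm.
Required throat t_e = P_u / (φ × 0.6 F_EXX × L) = 201 / (0.75 × 0.6 × 480 × 200 × 10⁻³) = 4.653 mm.
Required leg w = t_e / 0.707 = 6.581 mm → use 7 mm.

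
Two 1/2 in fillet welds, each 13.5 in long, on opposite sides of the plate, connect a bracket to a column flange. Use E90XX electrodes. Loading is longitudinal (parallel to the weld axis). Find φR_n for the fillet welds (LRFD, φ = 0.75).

E90XX → F_EXX = 90 ksi.
Effective throat t_e = 0.707 × 0.5 = 0.3535 in.
Total length L = 27 in; A_we = 0.3535 × 27 = 9.544 in².
F_nw = 0.6 F_EXX = 0.6 × 90 = 54 ksi.
φR_n = 0.75 × 54 × 9.544 = 386.6 kips.

φR_n ≈ 387 kips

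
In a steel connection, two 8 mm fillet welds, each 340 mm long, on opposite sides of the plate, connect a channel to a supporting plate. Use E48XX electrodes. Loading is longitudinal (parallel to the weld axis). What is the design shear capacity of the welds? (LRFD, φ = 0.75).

φR_n ≈ 831 kN

E48XX → F_EXX = 480 MPa.
Effective throat t_e = 0.707 × 8 = 5.656 mm.
Total length L = 680 mm; A_we = 5.656 × 680 = 3846 mm².
F_nw = 0.6 F_EXX = 0.6 × 480 = 288 MPa.
φR_n = 0.75 × 288 × 3846 × 10⁻³ = 830.8 kN.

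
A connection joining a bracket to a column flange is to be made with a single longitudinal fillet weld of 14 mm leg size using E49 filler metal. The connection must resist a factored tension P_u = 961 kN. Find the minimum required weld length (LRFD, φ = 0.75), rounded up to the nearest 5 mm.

L = 445 mm

E49XX → F_EXX = 490 MPa.
Throat t_e = 0.707 × 14 = 9.898 mm.
φr_n = 0.75 × 0.6 × 490 × 9.898 × 10⁻³ = 2.183 kN/mm.
L_req = P_u / φr_n = 961 / 2.183 = 440.3 mm total.
Round up → use L = 445 mm.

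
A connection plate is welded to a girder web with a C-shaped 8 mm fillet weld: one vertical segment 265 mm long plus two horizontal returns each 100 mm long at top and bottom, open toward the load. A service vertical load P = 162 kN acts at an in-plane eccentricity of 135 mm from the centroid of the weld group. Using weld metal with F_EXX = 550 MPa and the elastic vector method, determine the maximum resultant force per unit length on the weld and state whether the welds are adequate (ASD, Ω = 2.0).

Total weld length L_w = 465 mm. Treat welds as unit-width lines.
Centroid: x̄ = 2×100×50 / 465 = 21.51 mm from the vertical weld.
Polar moment about centroid: J = I_x + I_y = [265³/12 + 2×100×132.5²] + [265×21.51² + 2(100³/12 + 100×28.49²)] = 5514000 mm³.
Direct shear f_v = P/L_w = 162×10³ / 465 = 348.4 N/mm (vertical).
Torsion M = P·e = 162×10³ × 135 = 21870000 N·mm.
Critical point at (x, y) = (78.49, 132.5) from centroid. f_tx = M·y/J = 525.6 N/mm; f_ty = M·x/J = 311.3 N/mm.
Resultant f_max = √[f_tx² + (f_v + f_ty)²] = √[525.6² + (348.4 + 311.3)²] = 843.5 N/mm.
Capacity per unit length: r_n/Ω = (1/2.0) × 0.6 × 550 × (0.707 × 8) = 933.2 N/mm.
843.5 ≤ 933.2 → adequate.

f_max ≈ 843 N/mm; adequate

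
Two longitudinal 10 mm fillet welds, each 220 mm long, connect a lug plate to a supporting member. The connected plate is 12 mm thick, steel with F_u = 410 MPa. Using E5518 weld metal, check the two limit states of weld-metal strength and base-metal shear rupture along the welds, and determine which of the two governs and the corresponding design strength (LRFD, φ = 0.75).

φR_n ≈ 770 kN (weld metal governs)

E55XX → F_EXX = 550 MPa.
t_e = 0.707 × 10 = 7.07 mm; L = 440 mm.
Weld metal: φR_n = 0.75 × 0.6 × 550 × 7.07 × 440 × 10⁻³ = 769.9 kN.
Base metal (shear rupture): φR_n = 0.75 × 0.6 × 410 × 12 × 440 × 10⁻³ = 974.2 kN.
Governing: weld metal.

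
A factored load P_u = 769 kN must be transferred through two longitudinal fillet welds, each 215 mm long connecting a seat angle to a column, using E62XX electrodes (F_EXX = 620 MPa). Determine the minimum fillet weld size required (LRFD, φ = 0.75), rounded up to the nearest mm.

Total weld length L = 430 mm.
Required throat t_e = P_u / (φ × 0.6 F_EXX × L) = 769 / (0.75 × 0.6 × 620 × 430 × 10⁻³) = 6.41 mm.
Required leg w = t_e / 0.707 = 9.066 mm → use 10 mm.

w = 10 mm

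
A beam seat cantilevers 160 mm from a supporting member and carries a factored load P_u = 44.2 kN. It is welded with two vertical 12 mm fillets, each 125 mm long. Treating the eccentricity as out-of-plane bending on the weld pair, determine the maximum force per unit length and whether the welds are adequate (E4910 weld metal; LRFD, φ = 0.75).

f_max ≈ 1370 N/mm; adequate

E49XX → F_EXX = 490 MPa.
L_w = 2 × 125 = 250 mm; section modulus (unit throat) S = 2 × L²/6 = 5208 mm².
Direct shear f_v = P/L_w = 44.2×10³/250 = 176.8 N/mm.
Moment M = P × e = 44.2×10³ × 160 = 7072000 N·mm; bending f_b = M/S = 1358 N/mm.
f_max = √(f_v² + f_b²) = √(176.8² + 1358²) = 1369 N/mm.
φr_n = 0.75 × 0.6 × 490 × (0.707 × 12) = 1871 N/mm → adequate.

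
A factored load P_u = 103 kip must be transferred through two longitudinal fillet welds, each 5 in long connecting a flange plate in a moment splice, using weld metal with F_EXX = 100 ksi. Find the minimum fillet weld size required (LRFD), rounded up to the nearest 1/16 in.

Total weld length L = 10 in.
Required throat t_e = P_u / (φ × 0.6 F_EXX × L) = 103 / (0.75 × 0.6 × 100 × 10) = 0.2289 in.
Required leg w = t_e / 0.707 = 0.3237 in → use 3/8 in.

w = 3/8 in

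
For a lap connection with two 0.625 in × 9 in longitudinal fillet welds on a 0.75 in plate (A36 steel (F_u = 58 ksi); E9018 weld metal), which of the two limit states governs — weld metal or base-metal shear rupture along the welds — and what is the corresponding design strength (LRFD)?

φR_n ≈ 322 kips (weld metal governs)

E90XX → F_EXX = 90 ksi.
t_e = 0.707 × 0.625 = 0.4419 in; L = 18 in.
Weld metal: φR_n = 0.75 × 0.6 × 90 × 0.4419 × 18 = 322.1 kips.
Base metal (shear rupture): φR_n = 0.75 × 0.6 × 58 × 0.75 × 18 = 352.3 kips.
Governing: weld metal.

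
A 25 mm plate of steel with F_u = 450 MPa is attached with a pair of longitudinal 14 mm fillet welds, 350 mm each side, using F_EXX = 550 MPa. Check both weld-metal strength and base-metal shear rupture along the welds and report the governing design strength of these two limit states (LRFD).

φR_n ≈ 1710 kN (weld metal governs)

t_e = 0.707 × 14 = 9.898 mm; L = 700 mm.
Weld metal: φR_n = 0.75 × 0.6 × 550 × 9.898 × 700 × 10⁻³ = 1715 kN.
Base metal (shear rupture): φR_n = 0.75 × 0.6 × 450 × 25 × 700 × 10⁻³ = 3544 kN.
Governing: weld metal.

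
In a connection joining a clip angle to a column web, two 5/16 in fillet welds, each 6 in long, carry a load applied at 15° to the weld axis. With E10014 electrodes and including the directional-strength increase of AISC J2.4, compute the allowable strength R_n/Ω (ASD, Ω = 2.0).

E100XX → F_EXX = 100 ksi.
t_e = 0.707 × 0.3125 = 0.2209 in; A_we = 0.2209 × 12 = 2.651 in².
Directional factor: 1.0 + 0.5 sin^1.5(15°) = 1.066.
F_nw = 0.6 × 100 × 1.066 = 63.95 ksi.
R_n/Ω = (63.95 × 2.651) / 2.0 = 84.77 kip.

R_n/Ω ≈ 84.8 kip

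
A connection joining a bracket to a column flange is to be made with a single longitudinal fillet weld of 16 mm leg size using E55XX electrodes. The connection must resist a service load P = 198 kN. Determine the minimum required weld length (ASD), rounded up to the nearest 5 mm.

E55XX → F_EXX = 550 MPa.
Throat t_e = 0.707 × 16 = 11.31 mm.
r_n/Ω = (0.6 × 550 × 11.31) / 2.0 = 1866 N/mm = 1.866 kN/mm.
L_req = P / (r_n/Ω) = 198 / 1.866 = 106.1 mm total.
Round up → use L = 110 mm.

L = 110 mm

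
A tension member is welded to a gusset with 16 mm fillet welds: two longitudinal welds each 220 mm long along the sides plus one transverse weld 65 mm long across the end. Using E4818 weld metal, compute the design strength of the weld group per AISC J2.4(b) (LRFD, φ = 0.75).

E48XX → F_EXX = 480 MPa.
t_e = 0.707 × 16 = 11.31 mm.
R_nwl = 0.6 × 480 × 11.31 × 440 × 10⁻³ = 1433 kN (longitudinal, 2 welds).
R_nwt = 0.6 × 480 × 11.31 × 65 × 10⁻³ = 211.8 kN (transverse, base value).
(i) R_nwl + R_nwt = 1645 kN; (ii) 0.85 R_nwl + 1.5 R_nwt = 1536 kN.
R_n = max = 1645 kN [governs: (i)]; φR_n = 1234 kN.

φR_n ≈ 1230 kN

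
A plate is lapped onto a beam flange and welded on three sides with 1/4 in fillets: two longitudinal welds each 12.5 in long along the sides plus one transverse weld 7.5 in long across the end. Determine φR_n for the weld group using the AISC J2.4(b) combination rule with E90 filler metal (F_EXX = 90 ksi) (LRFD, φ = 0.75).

φR_n ≈ 233 kips

t_e = 0.707 × 0.25 = 0.1767 in.
R_nwl = 0.6 × 90 × 0.1767 × 25 = 238.6 kips (longitudinal, 2 welds).
R_nwt = 0.6 × 90 × 0.1767 × 7.5 = 71.58 kips (transverse, base value).
(i) R_nwl + R_nwt = 310.2 kips; (ii) 0.85 R_nwl + 1.5 R_nwt = 310.2 kips.
R_n = max = 310.2 kips [governs: (ii)]; φR_n = 232.6 kips.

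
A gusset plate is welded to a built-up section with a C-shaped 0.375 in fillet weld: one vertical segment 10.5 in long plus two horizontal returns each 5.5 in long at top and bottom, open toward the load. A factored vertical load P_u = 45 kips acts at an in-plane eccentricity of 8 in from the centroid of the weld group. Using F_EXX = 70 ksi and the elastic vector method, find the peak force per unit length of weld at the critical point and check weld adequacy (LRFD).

Total weld length L_w = 21.5 in. Treat welds as unit-width lines.
Centroid: x̄ = 2×5.5×2.75 / 21.5 = 1.407 in from the vertical weld.
Polar moment about centroid: J = I_x + I_y = [10.5³/12 + 2×5.5×5.25²] + [10.5×1.407² + 2(5.5³/12 + 5.5×1.343²)] = 468 in³.
Direct shear f_v = P/L_w = 45 / 21.5 = 2.093 kip/in (vertical).
Torsion M = P·e = 45 × 8 = 360 kip·in.
Critical point at (x, y) = (4.093, 5.25) from centroid. f_tx = M·y/J = 4.038 kip/in; f_ty = M·x/J = 3.148 kip/in.
Resultant f_max = √[f_tx² + (f_v + f_ty)²] = √[4.038² + (2.093 + 3.148)²] = 6.617 kip/in.
Capacity per unit length: φr_n = 0.75 × 0.6 × 70 × (0.707 × 0.375) = 8.351 kip/in.
6.617 ≤ 8.351 → adequate.

f_max ≈ 6.62 kip/in; adequate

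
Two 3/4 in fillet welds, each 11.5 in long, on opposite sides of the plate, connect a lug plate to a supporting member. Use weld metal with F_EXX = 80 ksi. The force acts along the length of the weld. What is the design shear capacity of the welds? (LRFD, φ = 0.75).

φR_n ≈ 439 kip

Effective throat t_e = 0.707 × 0.75 = 0.5302 in.
Total length L = 23 in; A_we = 0.5302 × 23 = 12.2 in².
F_nw = 0.6 F_EXX = 0.6 × 80 = 48 ksi.
φR_n = 0.75 × 48 × 12.2 = 439 kip.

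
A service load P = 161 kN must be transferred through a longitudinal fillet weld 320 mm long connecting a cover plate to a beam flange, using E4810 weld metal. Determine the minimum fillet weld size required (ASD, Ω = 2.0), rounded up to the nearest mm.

E48XX → F_EXX = 480 MPa.
Total weld length L = 320 mm.
Required throat t_e = P × Ω / (0.6 F_EXX × L) = 161 × 2.0 / (0.6 × 480 × 320 × 10⁻³) = 3.494 mm.
Required leg w = t_e / 0.707 = 4.942 mm → use 5 mm.

w = 5 mm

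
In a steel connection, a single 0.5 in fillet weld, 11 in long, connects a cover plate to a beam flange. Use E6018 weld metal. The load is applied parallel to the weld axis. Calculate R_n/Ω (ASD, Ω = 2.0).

R_n/Ω ≈ 70 kip

E60XX → F_EXX = 60 ksi.
Effective throat t_e = 0.707 × 0.5 = 0.3535 in.
Total length L = 11 in; A_we = 0.3535 × 11 = 3.888 in².
F_nw = 0.6 F_EXX = 0.6 × 60 = 36 ksi.
R_n = 36 × 3.888 = 140 kip; R_n/Ω = 140/2.0 = 69.99 kip.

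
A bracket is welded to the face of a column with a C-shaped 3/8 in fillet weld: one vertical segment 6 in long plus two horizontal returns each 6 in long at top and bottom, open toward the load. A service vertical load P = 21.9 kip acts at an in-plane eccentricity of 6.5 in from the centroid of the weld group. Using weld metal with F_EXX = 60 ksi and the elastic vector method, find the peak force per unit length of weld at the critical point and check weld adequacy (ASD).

Total weld length L_w = 18 in. Treat welds as unit-width lines.
Centroid: x̄ = 2×6×3 / 18 = 2 in from the vertical weld.
Polar moment about centroid: J = I_x + I_y = [6³/12 + 2×6×3²] + [6×2² + 2(6³/12 + 6×1²)] = 198 in³.
Direct shear f_v = P/L_w = 21.9 / 18 = 1.217 kip/in (vertical).
Torsion M = P·e = 21.9 × 6.5 = 142.35 kip·in.
Critical point at (x, y) = (4, 3) from centroid. f_tx = M·y/J = 2.157 kip/in; f_ty = M·x/J = 2.876 kip/in.
Resultant f_max = √[f_tx² + (f_v + f_ty)²] = √[2.157² + (1.217 + 2.876)²] = 4.626 kip/in.
Capacity per unit length: r_n/Ω = (1/2.0) × 0.6 × 60 × (0.707 × 0.375) = 4.772 kip/in.
4.626 ≤ 4.772 → adequate.

f_max ≈ 4.63 kip/in; adequate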